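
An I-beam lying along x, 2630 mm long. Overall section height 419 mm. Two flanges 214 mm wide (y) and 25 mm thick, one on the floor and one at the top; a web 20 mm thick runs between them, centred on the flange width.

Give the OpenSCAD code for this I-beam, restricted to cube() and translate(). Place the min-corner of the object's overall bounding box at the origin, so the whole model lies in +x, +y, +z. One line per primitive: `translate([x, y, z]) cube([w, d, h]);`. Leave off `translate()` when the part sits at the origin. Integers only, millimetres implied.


cube([2630, 214, 25]);
translate([0, 97, 25]) cube([2630, 20, 369]);
translate([0, 0, 394]) cube([2630, 214, 25]);


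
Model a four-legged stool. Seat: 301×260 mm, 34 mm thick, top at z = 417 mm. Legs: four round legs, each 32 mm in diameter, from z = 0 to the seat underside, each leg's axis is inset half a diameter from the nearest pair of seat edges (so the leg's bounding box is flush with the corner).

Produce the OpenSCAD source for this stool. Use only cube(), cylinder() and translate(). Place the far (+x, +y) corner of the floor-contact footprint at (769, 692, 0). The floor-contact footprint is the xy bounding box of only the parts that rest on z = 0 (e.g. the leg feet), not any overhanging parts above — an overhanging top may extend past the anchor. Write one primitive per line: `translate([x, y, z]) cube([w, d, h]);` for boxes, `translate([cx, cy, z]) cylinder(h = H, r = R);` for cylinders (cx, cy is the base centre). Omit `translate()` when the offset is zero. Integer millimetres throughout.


translate([468, 432, 383]) cube([301, 260, 34]);
translate([484, 448, 0]) cylinder(h = 383, r = 16);
translate([753, 448, 0]) cylinder(h = 383, r = 16);
translate([484, 676, 0]) cylinder(h = 383, r = 16);
translate([753, 676, 0]) cylinder(h = 383, r = 16);


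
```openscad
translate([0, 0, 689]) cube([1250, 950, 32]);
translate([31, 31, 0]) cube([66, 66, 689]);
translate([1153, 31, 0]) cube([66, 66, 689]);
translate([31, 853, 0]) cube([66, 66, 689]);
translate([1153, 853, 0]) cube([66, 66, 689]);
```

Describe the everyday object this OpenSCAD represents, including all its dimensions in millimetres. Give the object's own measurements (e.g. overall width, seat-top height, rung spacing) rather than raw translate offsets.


A rectangular dining table. The top is 1250×950×32 mm with its upper surface at z = 721 mm. It stands on four 66×66 mm square legs, each inset 31 mm from the nearest pair of top edges, running from the floor to the underside of the top.


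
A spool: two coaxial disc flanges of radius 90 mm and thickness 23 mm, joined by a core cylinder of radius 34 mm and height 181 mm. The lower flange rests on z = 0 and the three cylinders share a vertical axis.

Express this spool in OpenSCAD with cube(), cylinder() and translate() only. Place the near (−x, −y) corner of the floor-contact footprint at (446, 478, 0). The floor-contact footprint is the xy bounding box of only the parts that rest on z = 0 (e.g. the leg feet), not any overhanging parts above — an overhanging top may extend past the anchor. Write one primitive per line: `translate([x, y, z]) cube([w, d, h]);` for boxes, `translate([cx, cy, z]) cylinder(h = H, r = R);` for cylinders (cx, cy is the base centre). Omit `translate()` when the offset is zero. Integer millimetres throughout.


translate([536, 568, 0]) cylinder(h = 23, r = 90);
translate([536, 568, 23]) cylinder(h = 181, r = 34);
translate([536, 568, 204]) cylinder(h = 23, r = 90);


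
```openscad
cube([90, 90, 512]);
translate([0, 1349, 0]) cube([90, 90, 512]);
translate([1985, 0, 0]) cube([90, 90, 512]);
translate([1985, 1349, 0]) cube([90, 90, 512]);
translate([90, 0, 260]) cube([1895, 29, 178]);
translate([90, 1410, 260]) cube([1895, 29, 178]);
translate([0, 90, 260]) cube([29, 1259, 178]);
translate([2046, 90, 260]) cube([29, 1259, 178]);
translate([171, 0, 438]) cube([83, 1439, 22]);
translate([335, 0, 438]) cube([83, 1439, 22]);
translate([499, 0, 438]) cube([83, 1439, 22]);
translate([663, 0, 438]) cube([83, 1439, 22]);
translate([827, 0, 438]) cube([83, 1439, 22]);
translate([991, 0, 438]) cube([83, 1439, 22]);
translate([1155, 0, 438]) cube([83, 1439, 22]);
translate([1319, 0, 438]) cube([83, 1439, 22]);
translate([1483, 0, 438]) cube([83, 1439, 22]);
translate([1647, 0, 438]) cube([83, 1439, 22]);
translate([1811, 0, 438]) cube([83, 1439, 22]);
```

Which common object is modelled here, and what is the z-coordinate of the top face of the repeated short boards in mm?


A bed frame. The slat-top height is 460 mm.

Four posts, four rails, and a row of slats — a bed frame. Slats sit on the rails at z = 260 + 178 = 438; with slat thickness 22, the top is 460 mm.


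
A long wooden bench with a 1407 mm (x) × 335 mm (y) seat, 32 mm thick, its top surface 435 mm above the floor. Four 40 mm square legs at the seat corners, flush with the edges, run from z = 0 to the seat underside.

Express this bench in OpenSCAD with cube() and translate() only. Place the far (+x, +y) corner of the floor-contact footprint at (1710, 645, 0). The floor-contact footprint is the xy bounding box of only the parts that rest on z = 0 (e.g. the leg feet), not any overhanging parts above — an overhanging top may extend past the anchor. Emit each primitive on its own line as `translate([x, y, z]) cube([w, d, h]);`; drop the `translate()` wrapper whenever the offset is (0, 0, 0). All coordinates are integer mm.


translate([303, 310, 403]) cube([1407, 335, 32]);
translate([303, 310, 0]) cube([40, 40, 403]);
translate([303, 605, 0]) cube([40, 40, 403]);
translate([1670, 310, 0]) cube([40, 40, 403]);
translate([1670, 605, 0]) cube([40, 40, 403]);


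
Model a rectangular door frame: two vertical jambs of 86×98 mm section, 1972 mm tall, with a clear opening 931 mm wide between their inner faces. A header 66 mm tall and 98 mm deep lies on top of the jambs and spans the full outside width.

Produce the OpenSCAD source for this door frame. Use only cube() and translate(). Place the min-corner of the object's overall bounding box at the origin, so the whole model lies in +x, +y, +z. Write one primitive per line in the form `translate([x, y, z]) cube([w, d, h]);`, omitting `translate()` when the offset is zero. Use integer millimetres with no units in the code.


cube([86, 98, 1972]);
translate([1017, 0, 0]) cube([86, 98, 1972]);
translate([0, 0, 1972]) cube([1103, 98, 66]);


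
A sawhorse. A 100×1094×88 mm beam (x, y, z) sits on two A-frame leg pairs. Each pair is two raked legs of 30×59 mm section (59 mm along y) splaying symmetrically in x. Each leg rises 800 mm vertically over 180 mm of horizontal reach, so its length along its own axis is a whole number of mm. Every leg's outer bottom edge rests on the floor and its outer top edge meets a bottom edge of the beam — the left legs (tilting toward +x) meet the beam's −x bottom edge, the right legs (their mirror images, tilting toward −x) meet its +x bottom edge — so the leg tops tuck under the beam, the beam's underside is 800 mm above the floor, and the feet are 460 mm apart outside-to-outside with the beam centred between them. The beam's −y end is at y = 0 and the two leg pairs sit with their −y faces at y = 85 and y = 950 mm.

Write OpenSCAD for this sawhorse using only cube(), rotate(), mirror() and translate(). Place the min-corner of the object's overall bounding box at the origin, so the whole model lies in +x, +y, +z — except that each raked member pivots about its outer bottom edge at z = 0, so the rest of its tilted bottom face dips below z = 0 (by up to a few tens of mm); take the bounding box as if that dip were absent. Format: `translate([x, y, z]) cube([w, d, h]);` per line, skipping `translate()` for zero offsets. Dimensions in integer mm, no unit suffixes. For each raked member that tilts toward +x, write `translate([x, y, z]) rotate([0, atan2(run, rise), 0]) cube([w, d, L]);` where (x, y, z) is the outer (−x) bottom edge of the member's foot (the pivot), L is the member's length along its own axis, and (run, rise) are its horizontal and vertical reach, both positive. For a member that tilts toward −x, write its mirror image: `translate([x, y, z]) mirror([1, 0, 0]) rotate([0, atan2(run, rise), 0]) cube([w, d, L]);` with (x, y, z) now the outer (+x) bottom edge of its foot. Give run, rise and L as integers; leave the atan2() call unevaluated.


translate([180, 0, 800]) cube([100, 1094, 88]);
translate([0, 85, 0]) rotate([0, atan2(180, 800), 0]) cube([30, 59, 820]);
translate([460, 85, 0]) mirror([1, 0, 0]) rotate([0, atan2(180, 800), 0]) cube([30, 59, 820]);
translate([0, 950, 0]) rotate([0, atan2(180, 800), 0]) cube([30, 59, 820]);
translate([460, 950, 0]) mirror([1, 0, 0]) rotate([0, atan2(180, 800), 0]) cube([30, 59, 820]);


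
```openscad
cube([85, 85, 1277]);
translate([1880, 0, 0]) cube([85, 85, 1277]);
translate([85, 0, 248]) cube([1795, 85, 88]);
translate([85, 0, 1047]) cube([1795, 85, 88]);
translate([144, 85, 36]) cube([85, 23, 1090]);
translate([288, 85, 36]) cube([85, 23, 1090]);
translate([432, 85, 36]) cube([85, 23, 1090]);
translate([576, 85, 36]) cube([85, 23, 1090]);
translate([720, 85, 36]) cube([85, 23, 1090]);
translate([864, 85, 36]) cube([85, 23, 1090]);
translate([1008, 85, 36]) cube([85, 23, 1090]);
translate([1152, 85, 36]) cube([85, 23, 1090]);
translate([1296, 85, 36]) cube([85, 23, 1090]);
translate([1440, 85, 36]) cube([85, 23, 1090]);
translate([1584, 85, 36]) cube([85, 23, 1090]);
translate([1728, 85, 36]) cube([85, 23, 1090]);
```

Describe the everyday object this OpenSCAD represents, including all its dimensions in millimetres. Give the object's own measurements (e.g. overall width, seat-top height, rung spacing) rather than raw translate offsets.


A fence section. Two 85×85 mm posts, 1277 mm tall, stand on the floor with a clear span of 1795 mm between their inner faces. Two horizontal rails of 85×88 mm section span the gap between the posts with their undersides at z = 248 mm and z = 1047 mm, flush with the posts' −y face. 12 pickets, each 85 mm wide, 23 mm thick and 1090 mm tall, are fixed to the +y face of the rails with their bottoms at z = 36 mm, spaced across the span with a 59 mm gap after the −x post and between neighbouring pickets, with 67 mm left before the +x post.


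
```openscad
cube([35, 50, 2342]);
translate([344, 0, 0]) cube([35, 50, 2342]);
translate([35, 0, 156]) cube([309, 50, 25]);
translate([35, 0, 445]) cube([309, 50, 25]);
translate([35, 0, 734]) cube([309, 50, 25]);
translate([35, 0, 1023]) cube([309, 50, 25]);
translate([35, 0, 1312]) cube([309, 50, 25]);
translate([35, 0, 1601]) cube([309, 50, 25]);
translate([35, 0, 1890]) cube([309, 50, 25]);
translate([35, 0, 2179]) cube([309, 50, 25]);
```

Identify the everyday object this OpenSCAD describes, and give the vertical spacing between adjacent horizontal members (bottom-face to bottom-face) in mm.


A ladder. The rung spacing is 289 mm.

Two tall 35×50 posts with 8 short bars between them — a ladder. Adjacent rungs sit at z = 156 and z = 445, so the spacing is 445 − 156 = 289 mm.


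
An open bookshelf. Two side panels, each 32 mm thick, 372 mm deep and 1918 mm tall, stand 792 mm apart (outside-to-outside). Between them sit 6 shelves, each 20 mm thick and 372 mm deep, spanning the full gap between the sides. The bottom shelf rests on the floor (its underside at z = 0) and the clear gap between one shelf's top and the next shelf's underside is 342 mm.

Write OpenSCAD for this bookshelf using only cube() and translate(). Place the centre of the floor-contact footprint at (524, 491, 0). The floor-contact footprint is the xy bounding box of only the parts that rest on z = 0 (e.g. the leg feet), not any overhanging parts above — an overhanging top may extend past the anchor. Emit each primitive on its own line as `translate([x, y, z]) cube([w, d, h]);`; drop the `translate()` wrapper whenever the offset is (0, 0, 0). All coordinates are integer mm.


translate([128, 305, 0]) cube([32, 372, 1918]);
translate([888, 305, 0]) cube([32, 372, 1918]);
translate([160, 305, 0]) cube([728, 372, 20]);
translate([160, 305, 362]) cube([728, 372, 20]);
translate([160, 305, 724]) cube([728, 372, 20]);
translate([160, 305, 1086]) cube([728, 372, 20]);
translate([160, 305, 1448]) cube([728, 372, 20]);
translate([160, 305, 1810]) cube([728, 372, 20]);


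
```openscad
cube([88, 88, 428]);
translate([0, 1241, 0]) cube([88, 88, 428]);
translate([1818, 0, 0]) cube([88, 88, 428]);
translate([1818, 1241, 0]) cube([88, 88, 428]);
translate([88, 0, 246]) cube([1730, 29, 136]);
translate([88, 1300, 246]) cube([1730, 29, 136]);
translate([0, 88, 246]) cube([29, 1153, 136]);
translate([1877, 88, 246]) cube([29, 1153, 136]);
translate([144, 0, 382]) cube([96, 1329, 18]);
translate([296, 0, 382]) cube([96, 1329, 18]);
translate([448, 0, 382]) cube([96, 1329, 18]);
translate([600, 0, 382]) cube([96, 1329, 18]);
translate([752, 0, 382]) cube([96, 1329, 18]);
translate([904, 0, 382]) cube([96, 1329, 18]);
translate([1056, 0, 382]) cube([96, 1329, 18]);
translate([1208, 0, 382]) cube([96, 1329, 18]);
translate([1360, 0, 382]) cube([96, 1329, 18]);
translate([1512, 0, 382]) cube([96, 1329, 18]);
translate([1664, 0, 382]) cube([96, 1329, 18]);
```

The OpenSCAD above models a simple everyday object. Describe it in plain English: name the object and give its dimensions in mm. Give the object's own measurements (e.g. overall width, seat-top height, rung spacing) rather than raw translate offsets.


A bed frame 1906 mm long (x) by 1329 mm wide (y). Four 88×88 mm corner posts, 428 mm tall, at the corners of the footprint. Four rails of 29 mm thickness and 136 mm height run between adjacent posts with their undersides at z = 246 mm, their outer faces flush with the outside of the frame (the two x-running rails run between the posts' inner faces; the two y-running rails run between the posts' inner faces). 11 slats, each 96 mm wide (x) and 18 mm thick, lie across the top of the two x-running rails, running the full 1329 mm width of the frame in y; along x they sit between the end posts with a 56 mm gap after the −x posts and between neighbouring slats, leaving 58 mm before the +x posts.


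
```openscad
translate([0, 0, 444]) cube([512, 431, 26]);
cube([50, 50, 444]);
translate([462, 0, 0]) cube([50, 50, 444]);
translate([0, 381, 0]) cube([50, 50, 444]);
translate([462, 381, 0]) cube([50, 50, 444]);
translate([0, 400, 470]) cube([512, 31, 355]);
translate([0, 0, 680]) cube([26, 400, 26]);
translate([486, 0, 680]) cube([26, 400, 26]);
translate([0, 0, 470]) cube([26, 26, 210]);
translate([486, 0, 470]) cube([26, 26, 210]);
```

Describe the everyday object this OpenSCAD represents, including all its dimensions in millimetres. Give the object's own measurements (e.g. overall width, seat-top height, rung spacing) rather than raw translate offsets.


A chair. The seat is a 512×431×26 mm slab with its top at z = 470 mm, on four 50×50 mm corner legs (flush with the seat edges, standing on z = 0). A flat backrest 31 mm thick, 355 mm tall, spans the full seat width and rises from the seat top along its +y edge, rear face flush with the rear of the seat. Two armrests of 26×26 mm section run along each side from the seat's front edge to the front of the backrest, top faces 236 mm above the seat top and outer faces flush with the seat's x-edges; a 26×26 mm post under the front of each armrest stands on the seat at the front corner.


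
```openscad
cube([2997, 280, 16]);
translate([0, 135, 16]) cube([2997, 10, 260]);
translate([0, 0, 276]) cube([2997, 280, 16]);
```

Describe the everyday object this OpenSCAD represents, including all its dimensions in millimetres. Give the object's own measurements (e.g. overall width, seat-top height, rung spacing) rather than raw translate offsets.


An I-beam lying along x, 2997 mm long. Overall section height 292 mm. Two flanges 280 mm wide (y) and 16 mm thick, one on the floor and one at the top; a web 10 mm thick runs between them, centred on the flange width.


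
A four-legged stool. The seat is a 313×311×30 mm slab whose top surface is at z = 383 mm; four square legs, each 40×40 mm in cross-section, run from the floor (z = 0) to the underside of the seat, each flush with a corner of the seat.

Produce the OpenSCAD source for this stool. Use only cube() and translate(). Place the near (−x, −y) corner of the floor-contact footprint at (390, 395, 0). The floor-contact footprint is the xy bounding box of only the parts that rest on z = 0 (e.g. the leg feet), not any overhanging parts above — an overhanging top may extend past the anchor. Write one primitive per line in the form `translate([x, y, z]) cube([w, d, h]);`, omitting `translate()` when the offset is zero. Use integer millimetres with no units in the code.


translate([390, 395, 353]) cube([313, 311, 30]);
translate([390, 395, 0]) cube([40, 40, 353]);
translate([663, 395, 0]) cube([40, 40, 353]);
translate([390, 666, 0]) cube([40, 40, 353]);
translate([663, 666, 0]) cube([40, 40, 353]);


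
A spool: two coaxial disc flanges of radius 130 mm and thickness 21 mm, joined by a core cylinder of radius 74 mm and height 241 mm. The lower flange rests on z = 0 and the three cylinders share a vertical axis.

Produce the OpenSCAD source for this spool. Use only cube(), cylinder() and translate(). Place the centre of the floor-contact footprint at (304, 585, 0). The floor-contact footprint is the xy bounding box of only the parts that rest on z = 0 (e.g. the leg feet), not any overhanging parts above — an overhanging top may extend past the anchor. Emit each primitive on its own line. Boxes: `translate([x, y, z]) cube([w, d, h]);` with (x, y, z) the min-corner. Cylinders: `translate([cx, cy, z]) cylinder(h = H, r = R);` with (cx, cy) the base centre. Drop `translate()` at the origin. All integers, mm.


translate([304, 585, 0]) cylinder(h = 21, r = 130);
translate([304, 585, 21]) cylinder(h = 241, r = 74);
translate([304, 585, 262]) cylinder(h = 21, r = 130);


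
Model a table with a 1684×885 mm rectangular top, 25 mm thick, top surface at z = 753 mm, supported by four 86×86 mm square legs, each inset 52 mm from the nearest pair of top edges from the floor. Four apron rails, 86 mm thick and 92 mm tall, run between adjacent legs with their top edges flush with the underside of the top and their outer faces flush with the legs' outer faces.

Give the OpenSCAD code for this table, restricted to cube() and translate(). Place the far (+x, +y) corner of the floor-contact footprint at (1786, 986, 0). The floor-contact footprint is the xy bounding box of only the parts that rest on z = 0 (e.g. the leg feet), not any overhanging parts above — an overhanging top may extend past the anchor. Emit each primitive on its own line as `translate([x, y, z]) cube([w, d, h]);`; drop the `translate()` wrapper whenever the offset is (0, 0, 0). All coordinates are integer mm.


translate([154, 153, 728]) cube([1684, 885, 25]);
translate([206, 205, 0]) cube([86, 86, 728]);
translate([1700, 205, 0]) cube([86, 86, 728]);
translate([206, 900, 0]) cube([86, 86, 728]);
translate([1700, 900, 0]) cube([86, 86, 728]);
translate([292, 205, 636]) cube([1408, 86, 92]);
translate([292, 900, 636]) cube([1408, 86, 92]);
translate([206, 291, 636]) cube([86, 609, 92]);
translate([1700, 291, 636]) cube([86, 609, 92]);


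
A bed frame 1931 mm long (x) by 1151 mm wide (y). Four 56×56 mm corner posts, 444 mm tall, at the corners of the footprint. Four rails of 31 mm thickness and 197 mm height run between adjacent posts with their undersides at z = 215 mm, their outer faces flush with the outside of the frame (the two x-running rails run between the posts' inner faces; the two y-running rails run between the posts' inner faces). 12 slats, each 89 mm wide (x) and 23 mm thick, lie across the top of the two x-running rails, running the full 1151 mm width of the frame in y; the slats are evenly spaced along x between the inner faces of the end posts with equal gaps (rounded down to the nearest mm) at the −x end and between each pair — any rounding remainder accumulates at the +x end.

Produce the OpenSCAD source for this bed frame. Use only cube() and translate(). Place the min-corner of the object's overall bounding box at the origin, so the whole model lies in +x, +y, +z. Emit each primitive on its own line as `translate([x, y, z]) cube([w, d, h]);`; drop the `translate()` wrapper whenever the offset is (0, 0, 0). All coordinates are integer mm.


// slat z = rail_z + rail_h = 215 + 197 = 412
// slat gap = ⌊(1819 − 12·89) / 13⌋ = 57
cube([56, 56, 444]);
translate([0, 1095, 0]) cube([56, 56, 444]);
translate([1875, 0, 0]) cube([56, 56, 444]);
translate([1875, 1095, 0]) cube([56, 56, 444]);
translate([56, 0, 215]) cube([1819, 31, 197]);
translate([56, 1120, 215]) cube([1819, 31, 197]);
translate([0, 56, 215]) cube([31, 1039, 197]);
translate([1900, 56, 215]) cube([31, 1039, 197]);
translate([113, 0, 412]) cube([89, 1151, 23]);
translate([259, 0, 412]) cube([89, 1151, 23]);
translate([405, 0, 412]) cube([89, 1151, 23]);
translate([551, 0, 412]) cube([89, 1151, 23]);
translate([697, 0, 412]) cube([89, 1151, 23]);
translate([843, 0, 412]) cube([89, 1151, 23]);
translate([989, 0, 412]) cube([89, 1151, 23]);
translate([1135, 0, 412]) cube([89, 1151, 23]);
translate([1281, 0, 412]) cube([89, 1151, 23]);
translate([1427, 0, 412]) cube([89, 1151, 23]);
translate([1573, 0, 412]) cube([89, 1151, 23]);
translate([1719, 0, 412]) cube([89, 1151, 23]);


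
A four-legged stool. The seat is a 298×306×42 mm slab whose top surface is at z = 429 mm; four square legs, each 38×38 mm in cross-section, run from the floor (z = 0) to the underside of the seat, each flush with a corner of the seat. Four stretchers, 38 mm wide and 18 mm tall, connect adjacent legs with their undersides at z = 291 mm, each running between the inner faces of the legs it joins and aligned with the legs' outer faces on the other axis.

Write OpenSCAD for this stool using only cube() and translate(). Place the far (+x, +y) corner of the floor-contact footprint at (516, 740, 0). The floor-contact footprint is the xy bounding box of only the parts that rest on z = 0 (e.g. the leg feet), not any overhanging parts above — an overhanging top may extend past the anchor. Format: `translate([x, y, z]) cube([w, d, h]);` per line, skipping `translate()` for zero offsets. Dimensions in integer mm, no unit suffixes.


translate([218, 434, 387]) cube([298, 306, 42]);
translate([218, 434, 0]) cube([38, 38, 387]);
translate([478, 434, 0]) cube([38, 38, 387]);
translate([218, 702, 0]) cube([38, 38, 387]);
translate([478, 702, 0]) cube([38, 38, 387]);
translate([256, 434, 291]) cube([222, 38, 18]);
translate([256, 702, 291]) cube([222, 38, 18]);
translate([218, 472, 291]) cube([38, 230, 18]);
translate([478, 472, 291]) cube([38, 230, 18]);


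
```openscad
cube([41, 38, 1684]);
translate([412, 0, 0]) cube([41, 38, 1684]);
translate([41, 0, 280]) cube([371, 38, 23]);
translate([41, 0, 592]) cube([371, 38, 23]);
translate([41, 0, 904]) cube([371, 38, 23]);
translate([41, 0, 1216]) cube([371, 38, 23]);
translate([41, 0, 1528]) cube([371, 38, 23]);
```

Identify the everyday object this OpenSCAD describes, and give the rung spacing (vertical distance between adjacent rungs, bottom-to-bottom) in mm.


A ladder. The rung spacing is 312 mm.

Two tall 41×38 posts with 5 short bars between them — a ladder. Adjacent rungs sit at z = 280 and z = 592, so the spacing is 592 − 280 = 312 mm.


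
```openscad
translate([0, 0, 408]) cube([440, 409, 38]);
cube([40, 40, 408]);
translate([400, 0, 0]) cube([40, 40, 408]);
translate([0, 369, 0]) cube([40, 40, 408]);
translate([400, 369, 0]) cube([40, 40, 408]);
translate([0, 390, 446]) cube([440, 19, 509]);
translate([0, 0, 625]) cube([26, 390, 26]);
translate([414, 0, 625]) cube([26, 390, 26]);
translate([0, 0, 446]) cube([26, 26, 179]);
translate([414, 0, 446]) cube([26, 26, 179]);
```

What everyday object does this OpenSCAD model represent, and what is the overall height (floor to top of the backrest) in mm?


A chair. The overall height is 955 mm.

A slab on four corner posts with a tall panel at the back — a chair. The seat slab sits at z = 408 with thickness 38, and the 509 mm backrest starts at the seat top, so the overall height is 408 + 38 + 509 = 955 mm.


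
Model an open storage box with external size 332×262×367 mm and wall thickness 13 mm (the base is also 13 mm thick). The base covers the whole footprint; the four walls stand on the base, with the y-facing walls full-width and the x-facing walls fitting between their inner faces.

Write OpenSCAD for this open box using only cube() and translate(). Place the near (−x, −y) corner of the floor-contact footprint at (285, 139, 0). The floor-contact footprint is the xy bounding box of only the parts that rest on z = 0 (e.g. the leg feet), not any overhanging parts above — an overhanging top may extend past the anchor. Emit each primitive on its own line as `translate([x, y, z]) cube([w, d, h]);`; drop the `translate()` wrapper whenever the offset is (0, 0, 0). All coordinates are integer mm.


translate([285, 139, 0]) cube([332, 262, 13]);
translate([285, 139, 13]) cube([332, 13, 354]);
translate([285, 388, 13]) cube([332, 13, 354]);
translate([285, 152, 13]) cube([13, 236, 354]);
translate([604, 152, 13]) cube([13, 236, 354]);


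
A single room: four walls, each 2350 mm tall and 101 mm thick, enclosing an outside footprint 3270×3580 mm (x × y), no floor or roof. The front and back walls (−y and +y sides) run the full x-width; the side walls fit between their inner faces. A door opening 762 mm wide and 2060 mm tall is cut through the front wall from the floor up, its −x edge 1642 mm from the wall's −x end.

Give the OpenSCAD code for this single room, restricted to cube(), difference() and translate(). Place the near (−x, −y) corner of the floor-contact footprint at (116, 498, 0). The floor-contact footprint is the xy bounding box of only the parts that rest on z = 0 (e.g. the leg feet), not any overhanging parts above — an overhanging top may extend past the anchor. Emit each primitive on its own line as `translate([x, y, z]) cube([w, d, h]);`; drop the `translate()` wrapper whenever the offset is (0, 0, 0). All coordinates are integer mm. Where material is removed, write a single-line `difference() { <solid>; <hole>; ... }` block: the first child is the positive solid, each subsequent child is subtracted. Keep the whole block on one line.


difference() { translate([116, 498, 0]) cube([3270, 101, 2350]); translate([1758, 498, 0]) cube([762, 101, 2060]); }
translate([116, 3977, 0]) cube([3270, 101, 2350]);
translate([116, 599, 0]) cube([101, 3378, 2350]);
translate([3285, 599, 0]) cube([101, 3378, 2350]);


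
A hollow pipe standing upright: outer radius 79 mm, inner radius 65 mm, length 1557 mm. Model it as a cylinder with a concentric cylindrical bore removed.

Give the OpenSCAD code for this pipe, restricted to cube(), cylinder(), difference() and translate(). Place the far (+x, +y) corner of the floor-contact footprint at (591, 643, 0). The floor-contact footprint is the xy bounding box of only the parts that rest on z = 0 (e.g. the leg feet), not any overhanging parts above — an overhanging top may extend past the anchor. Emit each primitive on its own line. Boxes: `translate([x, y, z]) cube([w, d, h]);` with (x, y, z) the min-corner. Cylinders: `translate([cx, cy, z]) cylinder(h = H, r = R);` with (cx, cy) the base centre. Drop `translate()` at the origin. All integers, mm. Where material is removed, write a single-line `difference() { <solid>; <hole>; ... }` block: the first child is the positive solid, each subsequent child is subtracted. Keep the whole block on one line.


difference() { translate([512, 564, 0]) cylinder(h = 1557, r = 79); translate([512, 564, 0]) cylinder(h = 1557, r = 65); }


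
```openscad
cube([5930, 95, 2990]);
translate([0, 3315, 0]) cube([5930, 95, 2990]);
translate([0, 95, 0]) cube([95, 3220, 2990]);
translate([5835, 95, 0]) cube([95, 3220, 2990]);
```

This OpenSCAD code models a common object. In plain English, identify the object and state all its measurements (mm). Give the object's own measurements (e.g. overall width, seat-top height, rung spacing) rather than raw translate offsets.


The wall frame of a small rectangular building: four walls, each 2990 mm tall and 95 mm thick, enclosing a footprint 5930 mm (x) by 3410 mm (y) outside-to-outside, with no floor or roof. The front and back walls (the −y and +y sides) span the full width; the two side walls fit between them.


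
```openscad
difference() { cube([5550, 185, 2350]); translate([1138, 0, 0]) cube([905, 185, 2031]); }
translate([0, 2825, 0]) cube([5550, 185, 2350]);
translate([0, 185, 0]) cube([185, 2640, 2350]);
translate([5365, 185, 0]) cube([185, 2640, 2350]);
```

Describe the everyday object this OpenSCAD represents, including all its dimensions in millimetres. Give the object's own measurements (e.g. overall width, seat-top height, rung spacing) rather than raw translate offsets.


A single room: four walls, each 2350 mm tall and 185 mm thick, enclosing an outside footprint 5550×3010 mm (x × y), no floor or roof. The front and back walls (−y and +y sides) run the full x-width; the side walls fit between their inner faces. A door opening 905 mm wide and 2031 mm tall is cut through the front wall from the floor up, its −x edge 1138 mm from the wall's −x end.


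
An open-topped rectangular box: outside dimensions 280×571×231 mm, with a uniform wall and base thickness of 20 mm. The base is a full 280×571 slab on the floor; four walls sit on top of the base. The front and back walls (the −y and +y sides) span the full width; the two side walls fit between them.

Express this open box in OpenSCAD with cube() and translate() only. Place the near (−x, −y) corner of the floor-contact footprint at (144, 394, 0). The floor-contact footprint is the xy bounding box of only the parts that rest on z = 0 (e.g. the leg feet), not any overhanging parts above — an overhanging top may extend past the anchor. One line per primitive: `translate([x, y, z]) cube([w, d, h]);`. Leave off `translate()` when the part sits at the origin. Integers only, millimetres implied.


translate([144, 394, 0]) cube([280, 571, 20]);
translate([144, 394, 20]) cube([280, 20, 211]);
translate([144, 945, 20]) cube([280, 20, 211]);
translate([144, 414, 20]) cube([20, 531, 211]);
translate([404, 414, 20]) cube([20, 531, 211]);


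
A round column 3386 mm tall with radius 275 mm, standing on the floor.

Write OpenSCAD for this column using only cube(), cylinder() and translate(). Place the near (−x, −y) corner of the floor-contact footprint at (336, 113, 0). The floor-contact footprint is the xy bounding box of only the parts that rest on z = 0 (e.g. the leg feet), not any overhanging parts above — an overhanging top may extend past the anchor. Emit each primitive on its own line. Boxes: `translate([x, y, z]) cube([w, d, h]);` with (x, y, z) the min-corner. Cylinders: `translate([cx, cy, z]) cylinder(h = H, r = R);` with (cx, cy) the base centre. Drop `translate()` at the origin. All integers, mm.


translate([611, 388, 0]) cylinder(h = 3386, r = 275);


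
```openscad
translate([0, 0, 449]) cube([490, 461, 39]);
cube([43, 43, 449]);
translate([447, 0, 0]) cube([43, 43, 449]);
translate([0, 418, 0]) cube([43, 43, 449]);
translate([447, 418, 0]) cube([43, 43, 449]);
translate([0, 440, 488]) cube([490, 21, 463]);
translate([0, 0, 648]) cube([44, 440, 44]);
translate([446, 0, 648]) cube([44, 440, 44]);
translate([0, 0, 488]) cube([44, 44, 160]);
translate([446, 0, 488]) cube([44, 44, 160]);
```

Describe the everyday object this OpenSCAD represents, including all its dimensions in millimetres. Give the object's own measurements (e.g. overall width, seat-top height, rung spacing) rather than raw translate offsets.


A chair. The seat is a 490×461×39 mm slab with its top at z = 488 mm, on four 43×43 mm corner legs (flush with the seat edges, standing on z = 0). A flat backrest 21 mm thick, 463 mm tall, spans the full seat width and rises from the seat top along its +y edge, rear face flush with the rear of the seat. Two armrests of 44×44 mm section run along each side from the seat's front edge to the front of the backrest, top faces 204 mm above the seat top and outer faces flush with the seat's x-edges; a 44×44 mm post under the front of each armrest stands on the seat at the front corner.


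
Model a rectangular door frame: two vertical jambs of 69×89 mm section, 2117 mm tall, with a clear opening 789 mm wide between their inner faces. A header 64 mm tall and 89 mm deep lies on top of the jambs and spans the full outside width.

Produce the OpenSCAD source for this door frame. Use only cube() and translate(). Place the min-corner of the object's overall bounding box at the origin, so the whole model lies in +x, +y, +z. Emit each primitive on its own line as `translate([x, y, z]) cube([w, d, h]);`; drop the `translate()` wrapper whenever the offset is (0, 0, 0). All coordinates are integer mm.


cube([69, 89, 2117]);
translate([858, 0, 0]) cube([69, 89, 2117]);
translate([0, 0, 2117]) cube([927, 89, 64]);


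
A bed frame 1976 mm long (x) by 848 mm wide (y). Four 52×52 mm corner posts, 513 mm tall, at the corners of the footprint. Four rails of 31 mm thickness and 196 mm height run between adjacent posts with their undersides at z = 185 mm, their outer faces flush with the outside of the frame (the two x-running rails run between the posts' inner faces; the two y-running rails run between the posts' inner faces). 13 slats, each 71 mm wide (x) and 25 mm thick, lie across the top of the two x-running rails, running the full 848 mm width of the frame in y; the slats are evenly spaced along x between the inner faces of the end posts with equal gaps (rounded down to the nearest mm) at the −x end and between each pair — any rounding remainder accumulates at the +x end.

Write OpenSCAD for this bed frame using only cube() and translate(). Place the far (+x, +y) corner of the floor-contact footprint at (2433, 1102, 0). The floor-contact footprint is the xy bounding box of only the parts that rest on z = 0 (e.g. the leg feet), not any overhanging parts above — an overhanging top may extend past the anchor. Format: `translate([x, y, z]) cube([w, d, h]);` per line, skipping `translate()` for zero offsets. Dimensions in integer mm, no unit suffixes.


// slat z = rail_z + rail_h = 185 + 196 = 381
// slat gap = ⌊(1872 − 13·71) / 14⌋ = 67
translate([457, 254, 0]) cube([52, 52, 513]);
translate([457, 1050, 0]) cube([52, 52, 513]);
translate([2381, 254, 0]) cube([52, 52, 513]);
translate([2381, 1050, 0]) cube([52, 52, 513]);
translate([509, 254, 185]) cube([1872, 31, 196]);
translate([509, 1071, 185]) cube([1872, 31, 196]);
translate([457, 306, 185]) cube([31, 744, 196]);
translate([2402, 306, 185]) cube([31, 744, 196]);
translate([576, 254, 381]) cube([71, 848, 25]);
translate([714, 254, 381]) cube([71, 848, 25]);
translate([852, 254, 381]) cube([71, 848, 25]);
translate([990, 254, 381]) cube([71, 848, 25]);
translate([1128, 254, 381]) cube([71, 848, 25]);
translate([1266, 254, 381]) cube([71, 848, 25]);
translate([1404, 254, 381]) cube([71, 848, 25]);
translate([1542, 254, 381]) cube([71, 848, 25]);
translate([1680, 254, 381]) cube([71, 848, 25]);
translate([1818, 254, 381]) cube([71, 848, 25]);
translate([1956, 254, 381]) cube([71, 848, 25]);
translate([2094, 254, 381]) cube([71, 848, 25]);
translate([2232, 254, 381]) cube([71, 848, 25]);


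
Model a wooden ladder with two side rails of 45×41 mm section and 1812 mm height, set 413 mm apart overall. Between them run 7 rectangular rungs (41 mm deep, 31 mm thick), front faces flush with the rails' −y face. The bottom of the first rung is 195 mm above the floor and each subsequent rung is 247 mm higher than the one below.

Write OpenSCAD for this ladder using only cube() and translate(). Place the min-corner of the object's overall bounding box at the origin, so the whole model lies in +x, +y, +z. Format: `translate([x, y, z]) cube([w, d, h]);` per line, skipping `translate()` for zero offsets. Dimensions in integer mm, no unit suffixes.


cube([45, 41, 1812]);
translate([368, 0, 0]) cube([45, 41, 1812]);
translate([45, 0, 195]) cube([323, 41, 31]);
translate([45, 0, 442]) cube([323, 41, 31]);
translate([45, 0, 689]) cube([323, 41, 31]);
translate([45, 0, 936]) cube([323, 41, 31]);
translate([45, 0, 1183]) cube([323, 41, 31]);
translate([45, 0, 1430]) cube([323, 41, 31]);
translate([45, 0, 1677]) cube([323, 41, 31]);


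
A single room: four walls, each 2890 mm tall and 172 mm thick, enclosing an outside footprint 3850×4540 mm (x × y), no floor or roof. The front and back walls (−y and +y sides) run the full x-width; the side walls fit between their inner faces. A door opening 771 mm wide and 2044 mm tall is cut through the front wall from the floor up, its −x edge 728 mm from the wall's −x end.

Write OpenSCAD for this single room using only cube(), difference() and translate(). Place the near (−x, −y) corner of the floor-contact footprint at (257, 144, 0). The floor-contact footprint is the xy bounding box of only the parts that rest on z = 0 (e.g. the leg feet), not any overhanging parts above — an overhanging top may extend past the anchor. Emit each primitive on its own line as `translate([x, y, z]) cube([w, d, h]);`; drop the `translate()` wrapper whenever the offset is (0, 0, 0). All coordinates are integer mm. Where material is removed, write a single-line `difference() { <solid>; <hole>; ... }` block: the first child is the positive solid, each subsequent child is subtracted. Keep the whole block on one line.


difference() { translate([257, 144, 0]) cube([3850, 172, 2890]); translate([985, 144, 0]) cube([771, 172, 2044]); }
translate([257, 4512, 0]) cube([3850, 172, 2890]);
translate([257, 316, 0]) cube([172, 4196, 2890]);
translate([3935, 316, 0]) cube([172, 4196, 2890]);


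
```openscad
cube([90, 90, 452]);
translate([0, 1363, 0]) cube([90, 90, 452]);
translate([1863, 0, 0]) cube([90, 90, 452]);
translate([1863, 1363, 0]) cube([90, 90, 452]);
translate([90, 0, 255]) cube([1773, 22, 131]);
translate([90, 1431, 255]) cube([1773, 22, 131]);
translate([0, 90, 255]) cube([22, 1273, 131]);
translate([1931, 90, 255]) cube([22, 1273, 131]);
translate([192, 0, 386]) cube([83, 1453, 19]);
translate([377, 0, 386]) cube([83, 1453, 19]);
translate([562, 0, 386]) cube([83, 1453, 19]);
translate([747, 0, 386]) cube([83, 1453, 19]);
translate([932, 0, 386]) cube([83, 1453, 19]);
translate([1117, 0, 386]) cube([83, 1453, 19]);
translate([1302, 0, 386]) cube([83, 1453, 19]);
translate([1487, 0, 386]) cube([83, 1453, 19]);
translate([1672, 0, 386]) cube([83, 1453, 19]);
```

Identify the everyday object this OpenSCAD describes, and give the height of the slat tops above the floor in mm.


A bed frame. The slat-top height is 405 mm.

Four posts, four rails, and a row of slats — a bed frame. Slats sit on the rails at z = 255 + 131 = 386; with slat thickness 19, the top is 405 mm.


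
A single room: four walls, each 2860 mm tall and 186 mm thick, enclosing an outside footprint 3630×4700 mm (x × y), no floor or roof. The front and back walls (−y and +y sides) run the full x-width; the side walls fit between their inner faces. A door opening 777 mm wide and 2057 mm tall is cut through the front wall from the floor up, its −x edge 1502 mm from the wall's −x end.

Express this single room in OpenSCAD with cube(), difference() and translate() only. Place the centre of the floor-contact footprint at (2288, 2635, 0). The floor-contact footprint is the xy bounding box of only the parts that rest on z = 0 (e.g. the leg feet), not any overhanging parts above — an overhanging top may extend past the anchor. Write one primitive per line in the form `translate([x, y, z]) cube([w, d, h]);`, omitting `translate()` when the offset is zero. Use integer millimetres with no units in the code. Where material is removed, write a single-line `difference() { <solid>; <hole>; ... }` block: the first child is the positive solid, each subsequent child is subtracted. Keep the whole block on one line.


difference() { translate([473, 285, 0]) cube([3630, 186, 2860]); translate([1975, 285, 0]) cube([777, 186, 2057]); }
translate([473, 4799, 0]) cube([3630, 186, 2860]);
translate([473, 471, 0]) cube([186, 4328, 2860]);
translate([3917, 471, 0]) cube([186, 4328, 2860]);
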